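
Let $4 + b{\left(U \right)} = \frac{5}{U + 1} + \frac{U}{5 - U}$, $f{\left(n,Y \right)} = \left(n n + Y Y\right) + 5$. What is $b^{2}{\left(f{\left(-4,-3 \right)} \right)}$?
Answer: $\frac{609961}{24025} \approx 25.389$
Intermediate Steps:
$f{\left(n,Y \right)} = 5 + Y^{2} + n^{2}$ ($f{\left(n,Y \right)} = \left(n^{2} + Y^{2}\right) + 5 = \left(Y^{2} + n^{2}\right) + 5 = 5 + Y^{2} + n^{2}$)
$b{\left(U \right)} = -4 + \frac{5}{1 + U} + \frac{U}{5 - U}$ ($b{\left(U \right)} = -4 + \left(\frac{5}{U + 1} + \frac{U}{5 - U}\right) = -4 + \left(\frac{5}{1 + U} + \frac{U}{5 - U}\right) = -4 + \frac{5}{1 + U} + \frac{U}{5 - U}$)
$b^{2}{\left(f{\left(-4,-3 \right)} \right)} = \left(\frac{5 \left(1 + \left(5 + \left(-3\right)^{2} + \left(-4\right)^{2}\right)^{2} - 4 \left(5 + \left(-3\right)^{2} + \left(-4\right)^{2}\right)\right)}{5 - \left(5 + \left(-3\right)^{2} + \left(-4\right)^{2}\right)^{2} + 4 \left(5 + \left(-3\right)^{2} + \left(-4\right)^{2}\right)}\right)^{2} = \left(\frac{5 \left(1 + \left(5 + 9 + 16\right)^{2} - 4 \left(5 + 9 + 16\right)\right)}{5 - \left(5 + 9 + 16\right)^{2} + 4 \left(5 + 9 + 16\right)}\right)^{2} = \left(\frac{5 \left(1 + 30^{2} - 120\right)}{5 - 30^{2} + 4 \cdot 30}\right)^{2} = \left(\frac{5 \left(1 + 900 - 120\right)}{5 - 900 + 120}\right)^{2} = \left(5 \frac{1}{5 - 900 + 120} \cdot 781\right)^{2} = \left(5 \frac{1}{-775} \cdot 781\right)^{2} = \left(5 \left(- \frac{1}{775}\right) 781\right)^{2} = \left(- \frac{781}{155}\right)^{2} = \frac{609961}{24025}$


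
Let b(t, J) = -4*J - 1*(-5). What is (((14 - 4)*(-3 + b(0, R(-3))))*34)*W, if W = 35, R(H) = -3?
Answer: 166600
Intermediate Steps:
b(t, J) = 5 - 4*J (b(t, J) = -4*J + 5 = 5 - 4*J)
(((14 - 4)*(-3 + b(0, R(-3))))*34)*W = (((14 - 4)*(-3 + (5 - 4*(-3))))*34)*35 = ((10*(-3 + (5 + 12)))*34)*35 = ((10*(-3 + 17))*34)*35 = ((10*14)*34)*35 = (140*34)*35 = 4760*35 = 166600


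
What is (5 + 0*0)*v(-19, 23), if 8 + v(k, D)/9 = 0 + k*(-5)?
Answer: 3915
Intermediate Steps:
v(k, D) = -72 - 45*k (v(k, D) = -72 + 9*(0 + k*(-5)) = -72 + 9*(0 - 5*k) = -72 + 9*(-5*k) = -72 - 45*k)
(5 + 0*0)*v(-19, 23) = (5 + 0*0)*(-72 - 45*(-19)) = (5 + 0)*(-72 + 855) = 5*783 = 3915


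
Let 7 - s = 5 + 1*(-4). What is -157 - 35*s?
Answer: -367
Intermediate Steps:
s = 6 (s = 7 - (5 + 1*(-4)) = 7 - (5 - 4) = 7 - 1*1 = 7 - 1 = 6)
-157 - 35*s = -157 - 35*6 = -157 - 210 = -367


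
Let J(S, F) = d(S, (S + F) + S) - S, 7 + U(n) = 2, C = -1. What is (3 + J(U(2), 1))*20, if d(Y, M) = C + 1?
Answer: 160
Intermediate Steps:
U(n) = -5 (U(n) = -7 + 2 = -5)
d(Y, M) = 0 (d(Y, M) = -1 + 1 = 0)
J(S, F) = -S (J(S, F) = 0 - S = -S)
(3 + J(U(2), 1))*20 = (3 - 1*(-5))*20 = (3 + 5)*20 = 8*20 = 160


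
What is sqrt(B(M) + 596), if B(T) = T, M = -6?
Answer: sqrt(590) ≈ 24.290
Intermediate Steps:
sqrt(B(M) + 596) = sqrt(-6 + 596) = sqrt(590)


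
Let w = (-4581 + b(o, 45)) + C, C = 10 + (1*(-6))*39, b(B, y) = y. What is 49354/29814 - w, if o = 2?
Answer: 70981997/14907 ≈ 4761.7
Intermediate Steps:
C = -224 (C = 10 - 6*39 = 10 - 234 = -224)
w = -4760 (w = (-4581 + 45) - 224 = -4536 - 224 = -4760)
49354/29814 - w = 49354/29814 - 1*(-4760) = 49354*(1/29814) + 4760 = 24677/14907 + 4760 = 70981997/14907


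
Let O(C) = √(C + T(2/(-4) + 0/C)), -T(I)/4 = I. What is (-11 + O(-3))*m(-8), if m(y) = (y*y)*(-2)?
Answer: 1408 - 128*I ≈ 1408.0 - 128.0*I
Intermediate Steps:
T(I) = -4*I
m(y) = -2*y² (m(y) = y²*(-2) = -2*y²)
O(C) = √(2 + C) (O(C) = √(C - 4*(2/(-4) + 0/C)) = √(C - 4*(2*(-¼) + 0)) = √(C - 4*(-½ + 0)) = √(C - 4*(-½)) = √(C + 2) = √(2 + C))
(-11 + O(-3))*m(-8) = (-11 + √(2 - 3))*(-2*(-8)²) = (-11 + √(-1))*(-2*64) = (-11 + I)*(-128) = 1408 - 128*I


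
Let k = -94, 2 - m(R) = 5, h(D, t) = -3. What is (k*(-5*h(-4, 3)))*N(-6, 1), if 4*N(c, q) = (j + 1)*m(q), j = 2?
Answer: 6345/2 ≈ 3172.5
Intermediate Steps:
m(R) = -3 (m(R) = 2 - 1*5 = 2 - 5 = -3)
N(c, q) = -9/4 (N(c, q) = ((2 + 1)*(-3))/4 = (3*(-3))/4 = (1/4)*(-9) = -9/4)
(k*(-5*h(-4, 3)))*N(-6, 1) = -(-470)*(-3)*(-9/4) = -94*15*(-9/4) = -1410*(-9/4) = 6345/2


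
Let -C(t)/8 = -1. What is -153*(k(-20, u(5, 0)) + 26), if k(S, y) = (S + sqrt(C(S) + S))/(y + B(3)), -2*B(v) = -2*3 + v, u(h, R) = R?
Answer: -1938 - 204*I*sqrt(3) ≈ -1938.0 - 353.34*I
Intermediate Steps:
C(t) = 8 (C(t) = -8*(-1) = 8)
B(v) = 3 - v/2 (B(v) = -(-2*3 + v)/2 = -(-6 + v)/2 = 3 - v/2)
k(S, y) = (S + sqrt(8 + S))/(3/2 + y) (k(S, y) = (S + sqrt(8 + S))/(y + (3 - 1/2*3)) = (S + sqrt(8 + S))/(y + (3 - 3/2)) = (S + sqrt(8 + S))/(y + 3/2) = (S + sqrt(8 + S))/(3/2 + y))
-153*(k(-20, u(5, 0)) + 26) = -153*(2*(-20 + sqrt(8 - 20))/(3 + 2*0) + 26) = -153*(2*(-20 + sqrt(-12))/(3 + 0) + 26) = -153*(2*(-20 + 2*I*sqrt(3))/3 + 26) = -153*(2*(1/3)*(-20 + 2*I*sqrt(3)) + 26) = -153*((-40/3 + 4*I*sqrt(3)/3) + 26) = -153*(38/3 + 4*I*sqrt(3)/3) = -1938 - 204*I*sqrt(3)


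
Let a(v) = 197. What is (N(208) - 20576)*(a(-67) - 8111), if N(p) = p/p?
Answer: 162830550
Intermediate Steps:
N(p) = 1
(N(208) - 20576)*(a(-67) - 8111) = (1 - 20576)*(197 - 8111) = -20575*(-7914) = 162830550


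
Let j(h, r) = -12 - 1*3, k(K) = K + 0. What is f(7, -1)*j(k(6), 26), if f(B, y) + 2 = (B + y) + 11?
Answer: -225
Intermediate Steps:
k(K) = K
f(B, y) = 9 + B + y (f(B, y) = -2 + ((B + y) + 11) = -2 + (11 + B + y) = 9 + B + y)
j(h, r) = -15 (j(h, r) = -12 - 3 = -15)
f(7, -1)*j(k(6), 26) = (9 + 7 - 1)*(-15) = 15*(-15) = -225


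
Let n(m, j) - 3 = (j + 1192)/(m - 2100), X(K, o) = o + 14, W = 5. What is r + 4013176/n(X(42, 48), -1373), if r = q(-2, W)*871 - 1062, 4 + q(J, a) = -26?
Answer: 8007679048/6295 ≈ 1.2721e+6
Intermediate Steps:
q(J, a) = -30 (q(J, a) = -4 - 26 = -30)
X(K, o) = 14 + o
n(m, j) = 3 + (1192 + j)/(-2100 + m) (n(m, j) = 3 + (j + 1192)/(m - 2100) = 3 + (1192 + j)/(-2100 + m))
r = -27192 (r = -30*871 - 1062 = -26130 - 1062 = -27192)
r + 4013176/n(X(42, 48), -1373) = -27192 + 4013176/(((-5108 - 1373 + 3*(14 + 48))/(-2100 + (14 + 48)))) = -27192 + 4013176/(((-5108 - 1373 + 3*62)/(-2100 + 62))) = -27192 + 4013176/(((-5108 - 1373 + 186)/(-2038))) = -27192 + 4013176/((-1/2038*(-6295))) = -27192 + 4013176/(6295/2038) = -27192 + 4013176*(2038/6295) = -27192 + 8178852688/6295 = 8007679048/6295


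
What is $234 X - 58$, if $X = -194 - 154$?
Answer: $-81490$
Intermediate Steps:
$X = -348$ ($X = -194 - 154 = -348$)
$234 X - 58 = 234 \left(-348\right) - 58 = -81432 - 58 = -81490$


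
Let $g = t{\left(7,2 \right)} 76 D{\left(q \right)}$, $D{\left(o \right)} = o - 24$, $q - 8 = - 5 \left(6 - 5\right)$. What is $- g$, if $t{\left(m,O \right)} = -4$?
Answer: $-6384$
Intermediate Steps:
$q = 3$ ($q = 8 - 5 \left(6 - 5\right) = 8 - 5 = 3$)
$D{\left(o \right)} = -24 + o$ ($D{\left(o \right)} = o - 24 = -24 + o$)
$g = 6384$ ($g = \left(-4\right) 76 \left(-24 + 3\right) = \left(-304\right) \left(-21\right) = 6384$)
$- g = \left(-1\right) 6384 = -6384$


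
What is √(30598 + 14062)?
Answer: 2*√11165 ≈ 211.33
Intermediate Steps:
√(30598 + 14062) = √44660 = 2*√11165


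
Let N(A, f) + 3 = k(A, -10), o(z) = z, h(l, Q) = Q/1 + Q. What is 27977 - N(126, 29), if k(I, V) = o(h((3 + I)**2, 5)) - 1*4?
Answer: 27974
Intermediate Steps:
h(l, Q) = 2*Q (h(l, Q) = 1*Q + Q = Q + Q = 2*Q)
k(I, V) = 6 (k(I, V) = 2*5 - 1*4 = 10 - 4 = 6)
N(A, f) = 3 (N(A, f) = -3 + 6 = 3)
27977 - N(126, 29) = 27977 - 1*3 = 27977 - 3 = 27974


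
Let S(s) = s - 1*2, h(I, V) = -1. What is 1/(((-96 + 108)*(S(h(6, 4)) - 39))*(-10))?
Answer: 1/5040 ≈ 0.00019841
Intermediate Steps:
S(s) = -2 + s (S(s) = s - 2 = -2 + s)
1/(((-96 + 108)*(S(h(6, 4)) - 39))*(-10)) = 1/(((-96 + 108)*((-2 - 1) - 39))*(-10)) = 1/((12*(-3 - 39))*(-10)) = 1/((12*(-42))*(-10)) = 1/(-504*(-10)) = 1/5040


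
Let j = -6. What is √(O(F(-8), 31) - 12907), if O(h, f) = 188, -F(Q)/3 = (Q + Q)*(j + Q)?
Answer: I*√12719 ≈ 112.78*I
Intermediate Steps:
F(Q) = -6*Q*(-6 + Q) (F(Q) = -3*(Q + Q)*(-6 + Q) = -3*2*Q*(-6 + Q) = -6*Q*(-6 + Q))
√(O(F(-8), 31) - 12907) = √(188 - 12907) = √(-12719) = I*√12719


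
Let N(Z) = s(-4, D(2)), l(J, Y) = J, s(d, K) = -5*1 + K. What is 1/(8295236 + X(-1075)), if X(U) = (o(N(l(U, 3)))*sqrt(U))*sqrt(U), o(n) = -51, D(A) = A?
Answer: 1/8350061 ≈ 1.1976e-7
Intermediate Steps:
s(d, K) = -5 + K
N(Z) = -3 (N(Z) = -5 + 2 = -3)
X(U) = -51*U (X(U) = (-51*sqrt(U))*sqrt(U) = -51*U)
1/(8295236 + X(-1075)) = 1/(8295236 - 51*(-1075)) = 1/(8295236 + 54825) = 1/8350061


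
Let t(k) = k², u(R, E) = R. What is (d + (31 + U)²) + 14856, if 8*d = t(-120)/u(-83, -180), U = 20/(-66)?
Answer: 1426001099/90387 ≈ 15777.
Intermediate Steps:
U = -10/33 (U = 20*(-1/66) = -10/33 ≈ -0.30303)
d = -1800/83 (d = ((-120)²/(-83))/8 = (14400*(-1/83))/8 = (⅛)*(-14400/83) = -1800/83 ≈ -21.687)
(d + (31 + U)²) + 14856 = (-1800/83 + (31 - 10/33)²) + 14856 = (-1800/83 + (1013/33)²) + 14856 = (-1800/83 + 1026169/1089) + 14856 = 83211827/90387 + 14856 = 1426001099/90387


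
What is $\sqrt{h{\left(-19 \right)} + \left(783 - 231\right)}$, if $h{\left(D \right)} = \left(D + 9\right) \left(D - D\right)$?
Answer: $2 \sqrt{138} \approx 23.495$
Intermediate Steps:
$h{\left(D \right)} = 0$ ($h{\left(D \right)} = \left(9 + D\right) 0 = 0$)
$\sqrt{h{\left(-19 \right)} + \left(783 - 231\right)} = \sqrt{0 + \left(783 - 231\right)} = \sqrt{0 + 552} = \sqrt{552} = 2 \sqrt{138}$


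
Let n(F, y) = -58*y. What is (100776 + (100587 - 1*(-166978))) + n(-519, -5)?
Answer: 368631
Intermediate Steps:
(100776 + (100587 - 1*(-166978))) + n(-519, -5) = (100776 + (100587 - 1*(-166978))) - 58*(-5) = (100776 + (100587 + 166978)) + 290 = (100776 + 267565) + 290 = 368341 + 290 = 368631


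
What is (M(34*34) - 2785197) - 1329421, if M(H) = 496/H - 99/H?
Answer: -4756498011/1156 ≈ -4.1146e+6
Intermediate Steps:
M(H) = 397/H
(M(34*34) - 2785197) - 1329421 = (397/((34*34)) - 2785197) - 1329421 = (397/1156 - 2785197) - 1329421 = -3219687335/1156 - 1329421 = -4756498011/1156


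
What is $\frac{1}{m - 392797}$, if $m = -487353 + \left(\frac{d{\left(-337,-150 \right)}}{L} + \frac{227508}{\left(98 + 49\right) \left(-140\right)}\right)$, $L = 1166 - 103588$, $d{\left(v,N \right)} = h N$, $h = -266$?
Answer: $- \frac{87826865}{77301820353349} \approx -1.1362 \cdot 10^{-6}$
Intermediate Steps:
$d{\left(v,N \right)} = - 266 N$
$L = -102422$ ($L = 1166 - 103588 = -102422$)
$m = - \frac{42803691261944}{87826865}$ ($m = -487353 + \left(\frac{\left(-266\right) \left(-150\right)}{-102422} + \frac{227508}{\left(98 + 49\right) \left(-140\right)}\right) = -487353 + \left(39900 \left(- \frac{1}{102422}\right) + \frac{227508}{147 \left(-140\right)}\right) = -487353 + \left(- \frac{19950}{51211} + \frac{227508}{-20580}\right) = -487353 + \left(- \frac{19950}{51211} + 227508 \left(- \frac{1}{20580}\right)\right) = -487353 - \frac{1005123599}{87826865} = - \frac{42803691261944}{87826865} \approx -4.8736 \cdot 10^{5}$)
$\frac{1}{m - 392797} = \frac{1}{- \frac{42803691261944}{87826865} - 392797} = \frac{1}{- \frac{77301820353349}{87826865}} = - \frac{87826865}{77301820353349}$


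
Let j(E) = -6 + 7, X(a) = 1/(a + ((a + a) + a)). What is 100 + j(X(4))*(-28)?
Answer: 72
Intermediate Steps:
X(a) = 1/(4*a) (X(a) = 1/(a + (2*a + a)) = 1/(a + 3*a) = 1/(4*a))
j(E) = 1
100 + j(X(4))*(-28) = 100 + 1*(-28) = 100 - 28 = 72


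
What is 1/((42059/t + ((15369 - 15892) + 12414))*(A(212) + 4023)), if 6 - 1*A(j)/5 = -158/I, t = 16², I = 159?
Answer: 40704/1991239670635 ≈ 2.0442e-8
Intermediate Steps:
t = 256
A(j) = 5560/159 (A(j) = 30 - (-790)/159 = 30 - 5*(-158/159) = 30 + 790/159 = 5560/159)
1/((42059/t + ((15369 - 15892) + 12414))*(A(212) + 4023)) = 1/((42059/256 + ((15369 - 15892) + 12414))*(5560/159 + 4023)) = 1/((42059*(1/256) + (-523 + 12414))*(645217/159)) = 1/((42059/256 + 11891)*(645217/159)) = 1/((3086155/256)*(645217/159)) = 1/(1991239670635/40704) = 40704/1991239670635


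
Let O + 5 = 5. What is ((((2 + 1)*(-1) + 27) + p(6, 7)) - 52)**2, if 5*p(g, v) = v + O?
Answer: 17689/25 ≈ 707.56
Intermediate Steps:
O = 0 (O = -5 + 5 = 0)
p(g, v) = v/5 (p(g, v) = (v + 0)/5 = v/5)
((((2 + 1)*(-1) + 27) + p(6, 7)) - 52)**2 = ((((2 + 1)*(-1) + 27) + (1/5)*7) - 52)**2 = (((3*(-1) + 27) + 7/5) - 52)**2 = (((-3 + 27) + 7/5) - 52)**2 = ((24 + 7/5) - 52)**2 = (127/5 - 52)**2 = (-133/5)**2 = 17689/25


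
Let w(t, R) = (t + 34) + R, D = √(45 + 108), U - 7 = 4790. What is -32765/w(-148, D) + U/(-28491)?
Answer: 11817584471/40656657 + 32765*√17/4281 ≈ 322.22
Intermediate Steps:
U = 4797 (U = 7 + 4790 = 4797)
D = 3*√17 (D = √153 = 3*√17 ≈ 12.369)
w(t, R) = 34 + R + t (w(t, R) = (34 + t) + R = 34 + R + t)
-32765/w(-148, D) + U/(-28491) = -32765/(34 + 3*√17 - 148) + 4797/(-28491) = -32765/(-114 + 3*√17) + 4797*(-1/28491) = -32765/(-114 + 3*√17) - 1599/9497 = -1599/9497 - 32765/(-114 + 3*√17)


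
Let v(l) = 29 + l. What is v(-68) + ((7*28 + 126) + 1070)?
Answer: 1353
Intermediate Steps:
v(-68) + ((7*28 + 126) + 1070) = (29 - 68) + ((7*28 + 126) + 1070) = -39 + ((196 + 126) + 1070) = -39 + (322 + 1070) = -39 + 1392 = 1353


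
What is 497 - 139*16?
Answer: -1727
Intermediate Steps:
497 - 139*16 = 497 - 2224 = -1727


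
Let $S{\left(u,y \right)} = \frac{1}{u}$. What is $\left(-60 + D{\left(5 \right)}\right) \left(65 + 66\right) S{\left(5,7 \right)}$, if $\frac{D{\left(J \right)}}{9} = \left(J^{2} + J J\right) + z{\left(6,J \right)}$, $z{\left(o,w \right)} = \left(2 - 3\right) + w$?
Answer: $\frac{55806}{5} \approx 11161.0$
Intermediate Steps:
$z{\left(o,w \right)} = -1 + w$
$D{\left(J \right)} = -9 + 9 J + 18 J^{2}$ ($D{\left(J \right)} = 9 \left(\left(J^{2} + J J\right) + \left(-1 + J\right)\right) = 9 \left(\left(J^{2} + J^{2}\right) + \left(-1 + J\right)\right) = 9 \left(2 J^{2} + \left(-1 + J\right)\right) = 9 \left(-1 + J + 2 J^{2}\right) = -9 + 9 J + 18 J^{2}$)
$\left(-60 + D{\left(5 \right)}\right) \left(65 + 66\right) S{\left(5,7 \right)} = \frac{\left(-60 + \left(-9 + 9 \cdot 5 + 18 \cdot 5^{2}\right)\right) \left(65 + 66\right)}{5} = \left(-60 + \left(-9 + 45 + 18 \cdot 25\right)\right) 131 \cdot \frac{1}{5} = \left(-60 + \left(-9 + 45 + 450\right)\right) 131 \cdot \frac{1}{5} = \left(-60 + 486\right) 131 \cdot \frac{1}{5} = 426 \cdot 131 \cdot \frac{1}{5} = 55806 \cdot \frac{1}{5} = \frac{55806}{5}$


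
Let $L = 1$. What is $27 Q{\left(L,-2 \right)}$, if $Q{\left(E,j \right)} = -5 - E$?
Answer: $-162$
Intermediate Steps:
$27 Q{\left(L,-2 \right)} = 27 \left(-5 - 1\right) = 27 \left(-6\right) = -162$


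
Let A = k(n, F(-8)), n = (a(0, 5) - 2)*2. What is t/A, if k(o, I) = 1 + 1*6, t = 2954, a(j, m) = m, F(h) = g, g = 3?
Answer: 422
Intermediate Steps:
F(h) = 3
n = 6 (n = (5 - 2)*2 = 3*2 = 6)
k(o, I) = 7 (k(o, I) = 1 + 6 = 7)
A = 7
t/A = 2954/7 = 2954*(⅐) = 422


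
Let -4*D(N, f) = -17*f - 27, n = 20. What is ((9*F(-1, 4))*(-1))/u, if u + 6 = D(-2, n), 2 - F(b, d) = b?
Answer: -108/343 ≈ -0.31487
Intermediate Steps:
F(b, d) = 2 - b
D(N, f) = 27/4 + 17*f/4 (D(N, f) = -(-17*f - 27)/4 = -(-27 - 17*f)/4 = 27/4 + 17*f/4)
u = 343/4 (u = -6 + (27/4 + (17/4)*20) = -6 + (27/4 + 85) = -6 + 367/4 = 343/4 ≈ 85.750)
((9*F(-1, 4))*(-1))/u = ((9*(2 - 1*(-1)))*(-1))/(343/4) = ((9*(2 + 1))*(-1))*(4/343) = ((9*3)*(-1))*(4/343) = (27*(-1))*(4/343) = -27*4/343 = -108/343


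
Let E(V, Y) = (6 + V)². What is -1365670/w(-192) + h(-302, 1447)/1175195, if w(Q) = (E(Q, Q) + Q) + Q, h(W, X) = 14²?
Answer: -114637275007/2871840810 ≈ -39.918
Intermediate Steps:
h(W, X) = 196
w(Q) = (6 + Q)² + 2*Q (w(Q) = ((6 + Q)² + Q) + Q = (Q + (6 + Q)²) + Q = (6 + Q)² + 2*Q)
-1365670/w(-192) + h(-302, 1447)/1175195 = -1365670/((6 - 192)² + 2*(-192)) + 196/1175195 = -1365670/((-186)² - 384) + 196*(1/1175195) = -1365670/(34596 - 384) + 28/167885 = -1365670/34212 + 28/167885 = -1365670*1/34212 + 28/167885 = -682835/17106 + 28/167885 = -114637275007/2871840810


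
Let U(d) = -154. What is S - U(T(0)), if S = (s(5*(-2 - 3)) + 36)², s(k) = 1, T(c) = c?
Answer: 1523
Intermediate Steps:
S = 1369 (S = (1 + 36)² = 37² = 1369)
S - U(T(0)) = 1369 - 1*(-154) = 1369 + 154 = 1523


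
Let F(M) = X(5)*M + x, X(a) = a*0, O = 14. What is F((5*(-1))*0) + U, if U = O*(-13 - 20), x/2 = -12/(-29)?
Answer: -13374/29 ≈ -461.17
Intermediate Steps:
x = 24/29 (x = 2*(-12/(-29)) = 2*(-12*(-1/29)) = 2*(12/29) = 24/29 ≈ 0.82759)
X(a) = 0
U = -462 (U = 14*(-13 - 20) = 14*(-33) = -462)
F(M) = 24/29 (F(M) = 0*M + 24/29 = 0 + 24/29 = 24/29)
F((5*(-1))*0) + U = 24/29 - 462 = -13374/29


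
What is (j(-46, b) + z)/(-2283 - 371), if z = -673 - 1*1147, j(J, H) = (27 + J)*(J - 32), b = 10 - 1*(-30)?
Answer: 169/1327 ≈ 0.12735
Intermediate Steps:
b = 40 (b = 10 + 30 = 40)
j(J, H) = (-32 + J)*(27 + J) (j(J, H) = (27 + J)*(-32 + J) = (-32 + J)*(27 + J))
z = -1820 (z = -673 - 1147 = -1820)
(j(-46, b) + z)/(-2283 - 371) = ((-864 + (-46)² - 5*(-46)) - 1820)/(-2283 - 371) = ((-864 + 2116 + 230) - 1820)/(-2654) = (1482 - 1820)*(-1/2654) = -338*(-1/2654) = 169/1327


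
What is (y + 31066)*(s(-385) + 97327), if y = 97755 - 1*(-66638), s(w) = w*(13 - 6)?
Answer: 18496676088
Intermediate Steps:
s(w) = 7*w (s(w) = w*7 = 7*w)
y = 164393 (y = 97755 + 66638 = 164393)
(y + 31066)*(s(-385) + 97327) = (164393 + 31066)*(7*(-385) + 97327) = 195459*(-2695 + 97327) = 195459*94632 = 18496676088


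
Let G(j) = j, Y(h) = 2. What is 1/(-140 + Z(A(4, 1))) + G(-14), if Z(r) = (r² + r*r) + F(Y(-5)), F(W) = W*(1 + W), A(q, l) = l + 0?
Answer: -1849/132 ≈ -14.008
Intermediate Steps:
A(q, l) = l
Z(r) = 6 + 2*r² (Z(r) = (r² + r*r) + 2*(1 + 2) = (r² + r²) + 2*3 = 2*r² + 6 = 6 + 2*r²)
1/(-140 + Z(A(4, 1))) + G(-14) = 1/(-140 + (6 + 2*1²)) - 14 = 1/(-140 + (6 + 2*1)) - 14 = 1/(-140 + (6 + 2)) - 14 = 1/(-140 + 8) - 14 = 1/(-132) - 14 = -1/132 - 14 = -1849/132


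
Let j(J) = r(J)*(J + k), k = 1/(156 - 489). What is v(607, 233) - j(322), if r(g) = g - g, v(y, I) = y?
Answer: 607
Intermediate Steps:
r(g) = 0
k = -1/333 (k = 1/(-333) = -1/333 ≈ -0.0030030)
j(J) = 0 (j(J) = 0*(J - 1/333) = 0*(-1/333 + J) = 0)
v(607, 233) - j(322) = 607 - 1*0 = 607 + 0 = 607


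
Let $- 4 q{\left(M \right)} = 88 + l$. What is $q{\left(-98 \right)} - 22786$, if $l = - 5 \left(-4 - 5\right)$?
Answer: $- \frac{91277}{4} \approx -22819.0$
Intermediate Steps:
$l = 45$ ($l = \left(-5\right) \left(-9\right) = 45$)
$q{\left(M \right)} = - \frac{133}{4}$ ($q{\left(M \right)} = - \frac{88 + 45}{4} = \left(- \frac{1}{4}\right) 133 = - \frac{133}{4}$)
$q{\left(-98 \right)} - 22786 = - \frac{133}{4} - 22786 = - \frac{91277}{4}$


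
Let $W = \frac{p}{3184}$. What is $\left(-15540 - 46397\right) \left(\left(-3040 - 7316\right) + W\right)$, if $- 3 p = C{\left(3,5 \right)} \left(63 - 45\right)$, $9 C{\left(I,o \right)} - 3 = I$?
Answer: $\frac{510570041249}{796} \approx 6.4142 \cdot 10^{8}$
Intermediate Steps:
$C{\left(I,o \right)} = \frac{1}{3} + \frac{I}{9}$
$p = -4$ ($p = - \frac{\left(\frac{1}{3} + \frac{1}{9} \cdot 3\right) \left(63 - 45\right)}{3} = - \frac{\left(\frac{1}{3} + \frac{1}{3}\right) 18}{3} = - \frac{\frac{2}{3} \cdot 18}{3} = \left(- \frac{1}{3}\right) 12 = -4$)
$W = - \frac{1}{796}$ ($W = - \frac{4}{3184} = \left(-4\right) \frac{1}{3184} = - \frac{1}{796} \approx -0.0012563$)
$\left(-15540 - 46397\right) \left(\left(-3040 - 7316\right) + W\right) = \left(-15540 - 46397\right) \left(\left(-3040 - 7316\right) - \frac{1}{796}\right) = - 61937 \left(-10356 - \frac{1}{796}\right) = \left(-61937\right) \left(- \frac{8243377}{796}\right) = \frac{510570041249}{796}$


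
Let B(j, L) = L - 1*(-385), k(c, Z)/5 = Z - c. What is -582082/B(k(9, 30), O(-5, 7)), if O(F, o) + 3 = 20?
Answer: -291041/201 ≈ -1448.0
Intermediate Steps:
O(F, o) = 17 (O(F, o) = -3 + 20 = 17)
k(c, Z) = -5*c + 5*Z (k(c, Z) = 5*(Z - c) = -5*c + 5*Z)
B(j, L) = 385 + L (B(j, L) = L + 385 = 385 + L)
-582082/B(k(9, 30), O(-5, 7)) = -582082/(385 + 17) = -582082/402 = -582082*1/402 = -291041/201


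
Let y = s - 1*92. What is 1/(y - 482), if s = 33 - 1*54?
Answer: -1/595 ≈ -0.0016807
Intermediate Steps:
s = -21 (s = 33 - 54 = -21)
y = -113 (y = -21 - 1*92 = -21 - 92 = -113)
1/(y - 482) = 1/(-113 - 482) = 1/(-595) = -1/595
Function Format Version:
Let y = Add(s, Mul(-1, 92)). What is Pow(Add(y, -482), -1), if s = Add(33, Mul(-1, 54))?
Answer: Rational(-1, 595) ≈ -0.0016807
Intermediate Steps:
s = -21 (s = Add(33, -54) = -21)
y = -113 (y = Add(-21, Mul(-1, 92)) = Add(-21, -92) = -113)
Pow(Add(y, -482), -1) = Pow(Add(-113, -482), -1) = Pow(-595, -1) = Rational(-1, 595)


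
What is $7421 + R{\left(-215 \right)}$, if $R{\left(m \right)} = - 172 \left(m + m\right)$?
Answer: $81381$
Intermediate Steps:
$R{\left(m \right)} = - 344 m$ ($R{\left(m \right)} = - 172 \cdot 2 m = - 344 m$)
$7421 + R{\left(-215 \right)} = 7421 - -73960 = 7421 + 73960 = 81381$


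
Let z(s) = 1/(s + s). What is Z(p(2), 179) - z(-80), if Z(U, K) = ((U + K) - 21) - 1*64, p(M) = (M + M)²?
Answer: 17601/160 ≈ 110.01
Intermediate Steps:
z(s) = 1/(2*s)
p(M) = 4*M² (p(M) = (2*M)² = 4*M²)
Z(U, K) = -85 + K + U (Z(U, K) = ((K + U) - 21) - 64 = (-21 + K + U) - 64 = -85 + K + U)
Z(p(2), 179) - z(-80) = (-85 + 179 + 4*2²) - 1/(2*(-80)) = (-85 + 179 + 4*4) - (-1)/(2*80) = (-85 + 179 + 16) - 1*(-1/160) = 110 + 1/160 = 17601/160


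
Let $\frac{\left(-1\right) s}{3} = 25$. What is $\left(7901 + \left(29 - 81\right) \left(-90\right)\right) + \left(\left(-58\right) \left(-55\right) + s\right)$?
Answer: $15696$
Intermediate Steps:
$s = -75$ ($s = \left(-3\right) 25 = -75$)
$\left(7901 + \left(29 - 81\right) \left(-90\right)\right) + \left(\left(-58\right) \left(-55\right) + s\right) = \left(7901 + \left(29 - 81\right) \left(-90\right)\right) - -3115 = \left(7901 - -4680\right) + \left(3190 - 75\right) = \left(7901 + 4680\right) + 3115 = 12581 + 3115 = 15696$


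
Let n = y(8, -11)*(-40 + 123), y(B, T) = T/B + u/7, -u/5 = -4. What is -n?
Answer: -6889/56 ≈ -123.02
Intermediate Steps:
u = 20 (u = -5*(-4) = 20)
y(B, T) = 20/7 + T/B (y(B, T) = T/B + 20/7 = 20/7 + T/B)
n = 6889/56 (n = (20/7 - 11/8)*(-40 + 123) = (20/7 - 11*⅛)*83 = (20/7 - 11/8)*83 = (83/56)*83 = 6889/56 ≈ 123.02)
-n = -1*6889/56 = -6889/56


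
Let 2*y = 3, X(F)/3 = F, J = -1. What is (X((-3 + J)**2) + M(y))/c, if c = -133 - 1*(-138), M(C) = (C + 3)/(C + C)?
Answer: 99/10 ≈ 9.9000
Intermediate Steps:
X(F) = 3*F
y = 3/2 (y = (1/2)*3 = 3/2 ≈ 1.5000)
M(C) = (3 + C)/(2*C) (M(C) = (3 + C)/((2*C)) = (3 + C)*(1/(2*C)) = (3 + C)/(2*C))
c = 5 (c = -133 + 138 = 5)
(X((-3 + J)**2) + M(y))/c = (3*(-3 - 1)**2 + (3 + 3/2)/(2*(3/2)))/5 = (3*(-4)**2 + (1/2)*(2/3)*(9/2))*(1/5) = (3*16 + 3/2)*(1/5) = (48 + 3/2)*(1/5) = (99/2)*(1/5) = 99/10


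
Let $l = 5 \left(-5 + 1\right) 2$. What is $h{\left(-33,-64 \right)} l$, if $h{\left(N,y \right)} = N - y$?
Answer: $-1240$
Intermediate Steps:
$l = -40$ ($l = 5 \left(-4\right) 2 = \left(-20\right) 2 = -40$)
$h{\left(-33,-64 \right)} l = \left(-33 - -64\right) \left(-40\right) = \left(-33 + 64\right) \left(-40\right) = 31 \left(-40\right) = -1240$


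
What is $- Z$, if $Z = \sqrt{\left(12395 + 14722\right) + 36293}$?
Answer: $- \sqrt{63410} \approx -251.81$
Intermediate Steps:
$Z = \sqrt{63410}$ ($Z = \sqrt{27117 + 36293} = \sqrt{63410} \approx 251.81$)
$- Z = - \sqrt{63410}$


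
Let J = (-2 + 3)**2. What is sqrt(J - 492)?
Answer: I*sqrt(491) ≈ 22.159*I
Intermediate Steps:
J = 1 (J = 1**2 = 1)
sqrt(J - 492) = sqrt(1 - 492) = sqrt(-491) = I*sqrt(491)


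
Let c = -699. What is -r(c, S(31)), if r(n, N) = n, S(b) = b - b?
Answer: 699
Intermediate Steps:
S(b) = 0
-r(c, S(31)) = -1*(-699) = 699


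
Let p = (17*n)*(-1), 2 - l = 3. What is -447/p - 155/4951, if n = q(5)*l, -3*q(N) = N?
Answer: 6626116/420835 ≈ 15.745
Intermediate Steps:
l = -1 (l = 2 - 1*3 = 2 - 3 = -1)
q(N) = -N/3
n = 5/3 (n = -1/3*5*(-1) = -5/3*(-1) = 5/3 ≈ 1.6667)
p = -85/3 (p = (17*(5/3))*(-1) = (85/3)*(-1) = -85/3 ≈ -28.333)
-447/p - 155/4951 = -447/(-85/3) - 155/4951 = -447*(-3/85) - 155*1/4951 = 1341/85 - 155/4951 = 6626116/420835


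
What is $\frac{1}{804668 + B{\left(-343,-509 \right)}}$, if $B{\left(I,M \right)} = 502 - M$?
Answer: $\frac{1}{805679} \approx 1.2412 \cdot 10^{-6}$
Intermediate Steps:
$\frac{1}{804668 + B{\left(-343,-509 \right)}} = \frac{1}{804668 + \left(502 - -509\right)} = \frac{1}{804668 + \left(502 + 509\right)} = \frac{1}{804668 + 1011} = \frac{1}{805679}$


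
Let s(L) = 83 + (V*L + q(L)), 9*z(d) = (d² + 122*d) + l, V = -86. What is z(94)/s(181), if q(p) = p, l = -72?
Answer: -1124/7651 ≈ -0.14691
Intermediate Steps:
z(d) = -8 + d²/9 + 122*d/9 (z(d) = ((d² + 122*d) - 72)/9 = (-72 + d² + 122*d)/9 = -8 + d²/9 + 122*d/9)
s(L) = 83 - 85*L (s(L) = 83 + (-86*L + L) = 83 - 85*L)
z(94)/s(181) = (-8 + (⅑)*94² + (122/9)*94)/(83 - 85*181) = (-8 + (⅑)*8836 + 11468/9)/(83 - 15385) = (-8 + 8836/9 + 11468/9)/(-15302) = 2248*(-1/15302) = -1124/7651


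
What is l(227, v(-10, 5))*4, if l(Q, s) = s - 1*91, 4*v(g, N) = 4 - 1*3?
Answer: -363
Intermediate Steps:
v(g, N) = ¼ (v(g, N) = (4 - 1*3)/4 = (4 - 3)/4 = (¼)*1 = ¼)
l(Q, s) = -91 + s (l(Q, s) = s - 91 = -91 + s)
l(227, v(-10, 5))*4 = (-91 + ¼)*4 = -363/4*4 = -363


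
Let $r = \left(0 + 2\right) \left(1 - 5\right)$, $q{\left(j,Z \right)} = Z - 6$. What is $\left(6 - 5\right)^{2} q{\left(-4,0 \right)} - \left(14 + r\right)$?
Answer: $-12$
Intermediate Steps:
$q{\left(j,Z \right)} = -6 + Z$ ($q{\left(j,Z \right)} = Z - 6 = -6 + Z$)
$r = -8$ ($r = 2 \left(-4\right) = -8$)
$\left(6 - 5\right)^{2} q{\left(-4,0 \right)} - \left(14 + r\right) = \left(6 - 5\right)^{2} \left(-6 + 0\right) - 6 = 1^{2} \left(-6\right) + \left(-14 + 8\right) = 1 \left(-6\right) - 6 = -6 - 6 = -12$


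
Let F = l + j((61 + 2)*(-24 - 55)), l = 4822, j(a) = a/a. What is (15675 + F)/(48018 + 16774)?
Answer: 10249/32396 ≈ 0.31637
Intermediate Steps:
j(a) = 1
F = 4823 (F = 4822 + 1 = 4823)
(15675 + F)/(48018 + 16774) = (15675 + 4823)/(48018 + 16774) = 20498/64792 = 20498*(1/64792) = 10249/32396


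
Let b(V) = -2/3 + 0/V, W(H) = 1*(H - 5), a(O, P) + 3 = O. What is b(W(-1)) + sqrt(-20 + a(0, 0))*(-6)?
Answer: -2/3 - 6*I*sqrt(23) ≈ -0.66667 - 28.775*I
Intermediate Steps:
a(O, P) = -3 + O
W(H) = -5 + H (W(H) = 1*(-5 + H) = -5 + H)
b(V) = -2/3 (b(V) = -2*1/3 + 0 = -2/3 + 0 = -2/3)
b(W(-1)) + sqrt(-20 + a(0, 0))*(-6) = -2/3 + sqrt(-20 + (-3 + 0))*(-6) = -2/3 + sqrt(-20 - 3)*(-6) = -2/3 + sqrt(-23)*(-6) = -2/3 + (I*sqrt(23))*(-6) = -2/3 - 6*I*sqrt(23)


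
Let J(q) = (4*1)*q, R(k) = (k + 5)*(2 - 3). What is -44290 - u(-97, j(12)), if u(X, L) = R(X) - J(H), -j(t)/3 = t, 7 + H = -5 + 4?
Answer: -44414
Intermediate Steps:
R(k) = -5 - k (R(k) = (5 + k)*(-1) = -5 - k)
H = -8 (H = -7 + (-5 + 4) = -7 - 1 = -8)
J(q) = 4*q
j(t) = -3*t
u(X, L) = 27 - X (u(X, L) = (-5 - X) - 4*(-8) = (-5 - X) - 1*(-32) = (-5 - X) + 32 = 27 - X)
-44290 - u(-97, j(12)) = -44290 - (27 - 1*(-97)) = -44290 - (27 + 97) = -44290 - 1*124 = -44290 - 124 = -44414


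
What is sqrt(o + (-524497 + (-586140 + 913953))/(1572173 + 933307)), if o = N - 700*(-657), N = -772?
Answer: sqrt(180133962638103930)/626370 ≈ 677.59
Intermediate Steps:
o = 459128 (o = -772 - 700*(-657) = -772 + 459900 = 459128)
sqrt(o + (-524497 + (-586140 + 913953))/(1572173 + 933307)) = sqrt(459128 + (-524497 + (-586140 + 913953))/(1572173 + 933307)) = sqrt(459128 + (-524497 + 327813)/2505480) = sqrt(459128 - 196684*1/2505480) = sqrt(459128 - 49171/626370) = sqrt(287583956189/626370) = sqrt(180133962638103930)/626370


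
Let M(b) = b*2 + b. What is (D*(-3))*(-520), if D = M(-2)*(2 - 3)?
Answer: 9360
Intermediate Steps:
M(b) = 3*b (M(b) = 2*b + b = 3*b)
D = 6 (D = (3*(-2))*(2 - 3) = -6*(-1) = 6)
(D*(-3))*(-520) = (6*(-3))*(-520) = -18*(-520) = 9360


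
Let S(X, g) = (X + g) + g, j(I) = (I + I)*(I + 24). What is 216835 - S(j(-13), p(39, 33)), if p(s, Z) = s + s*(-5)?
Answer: 217433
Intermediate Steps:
p(s, Z) = -4*s (p(s, Z) = s - 5*s = -4*s)
j(I) = 2*I*(24 + I) (j(I) = (2*I)*(24 + I) = 2*I*(24 + I))
S(X, g) = X + 2*g
216835 - S(j(-13), p(39, 33)) = 216835 - (2*(-13)*(24 - 13) + 2*(-4*39)) = 216835 - (2*(-13)*11 + 2*(-156)) = 216835 - (-286 - 312) = 216835 - 1*(-598) = 216835 + 598 = 217433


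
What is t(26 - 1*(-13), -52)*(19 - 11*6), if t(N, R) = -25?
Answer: 1175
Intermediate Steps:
t(26 - 1*(-13), -52)*(19 - 11*6) = -25*(19 - 11*6) = -25*(19 - 66) = -25*(-47) = 1175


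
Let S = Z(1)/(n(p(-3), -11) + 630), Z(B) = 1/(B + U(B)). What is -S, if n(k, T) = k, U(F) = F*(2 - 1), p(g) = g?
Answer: -1/1254 ≈ -0.00079745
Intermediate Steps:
U(F) = F (U(F) = F*1 = F)
Z(B) = 1/(2*B) (Z(B) = 1/(B + B) = 1/(2*B))
S = 1/1254 (S = ((½)/1)/(-3 + 630) = ((½)*1)/627 = (1/627)*(½) = 1/1254 ≈ 0.00079745)
-S = -1*1/1254 = -1/1254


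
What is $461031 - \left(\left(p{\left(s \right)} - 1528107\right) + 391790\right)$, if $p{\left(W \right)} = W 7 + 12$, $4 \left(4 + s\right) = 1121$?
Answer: $\frac{6381609}{4} \approx 1.5954 \cdot 10^{6}$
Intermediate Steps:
$s = \frac{1105}{4}$ ($s = -4 + \frac{1}{4} \cdot 1121 = -4 + \frac{1121}{4} = \frac{1105}{4} \approx 276.25$)
$p{\left(W \right)} = 12 + 7 W$ ($p{\left(W \right)} = 7 W + 12 = 12 + 7 W$)
$461031 - \left(\left(p{\left(s \right)} - 1528107\right) + 391790\right) = 461031 - \left(\left(\left(12 + 7 \cdot \frac{1105}{4}\right) - 1528107\right) + 391790\right) = 461031 - \left(\left(\left(12 + \frac{7735}{4}\right) - 1528107\right) + 391790\right) = 461031 - \left(\left(\frac{7783}{4} - 1528107\right) + 391790\right) = 461031 - \left(- \frac{6104645}{4} + 391790\right) = 461031 - - \frac{4537485}{4} = 461031 + \frac{4537485}{4} = \frac{6381609}{4}$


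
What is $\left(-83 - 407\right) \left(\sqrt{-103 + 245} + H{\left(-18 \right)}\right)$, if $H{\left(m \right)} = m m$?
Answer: $-158760 - 490 \sqrt{142} \approx -1.646 \cdot 10^{5}$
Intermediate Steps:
$H{\left(m \right)} = m^{2}$
$\left(-83 - 407\right) \left(\sqrt{-103 + 245} + H{\left(-18 \right)}\right) = \left(-83 - 407\right) \left(\sqrt{-103 + 245} + \left(-18\right)^{2}\right) = - 490 \left(\sqrt{142} + 324\right) = - 490 \left(324 + \sqrt{142}\right) = -158760 - 490 \sqrt{142}$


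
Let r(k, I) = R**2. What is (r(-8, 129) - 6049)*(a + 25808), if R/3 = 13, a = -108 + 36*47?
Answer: -124030976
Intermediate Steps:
a = 1584 (a = -108 + 1692 = 1584)
R = 39 (R = 3*13 = 39)
r(k, I) = 1521 (r(k, I) = 39**2 = 1521)
(r(-8, 129) - 6049)*(a + 25808) = (1521 - 6049)*(1584 + 25808) = -4528*27392 = -124030976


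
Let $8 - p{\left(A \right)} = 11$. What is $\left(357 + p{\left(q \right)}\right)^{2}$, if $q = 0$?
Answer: $125316$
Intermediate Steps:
$p{\left(A \right)} = -3$ ($p{\left(A \right)} = 8 - 11 = -3$)
$\left(357 + p{\left(q \right)}\right)^{2} = \left(357 - 3\right)^{2} = 354^{2} = 125316$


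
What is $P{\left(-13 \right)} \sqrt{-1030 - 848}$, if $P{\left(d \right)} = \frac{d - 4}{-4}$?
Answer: $\frac{17 i \sqrt{1878}}{4} \approx 184.18 i$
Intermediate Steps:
$P{\left(d \right)} = 1 - \frac{d}{4}$ ($P{\left(d \right)} = \left(d - 4\right) \left(- \frac{1}{4}\right) = \left(-4 + d\right) \left(- \frac{1}{4}\right) = 1 - \frac{d}{4}$)
$P{\left(-13 \right)} \sqrt{-1030 - 848} = \left(1 - - \frac{13}{4}\right) \sqrt{-1030 - 848} = \left(1 + \frac{13}{4}\right) \sqrt{-1878} = \frac{17 i \sqrt{1878}}{4}$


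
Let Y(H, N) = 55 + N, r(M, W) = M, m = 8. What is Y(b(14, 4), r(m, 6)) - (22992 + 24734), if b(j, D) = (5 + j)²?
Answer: -47663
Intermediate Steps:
Y(b(14, 4), r(m, 6)) - (22992 + 24734) = (55 + 8) - (22992 + 24734) = 63 - 1*47726 = 63 - 47726 = -47663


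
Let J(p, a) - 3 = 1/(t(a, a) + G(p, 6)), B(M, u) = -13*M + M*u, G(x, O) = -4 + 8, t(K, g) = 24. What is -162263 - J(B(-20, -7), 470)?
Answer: -4543449/28 ≈ -1.6227e+5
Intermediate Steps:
G(x, O) = 4
J(p, a) = 85/28 (J(p, a) = 3 + 1/(24 + 4) = 3 + 1/28 = 85/28)
-162263 - J(B(-20, -7), 470) = -162263 - 1*85/28 = -162263 - 85/28 = -4543449/28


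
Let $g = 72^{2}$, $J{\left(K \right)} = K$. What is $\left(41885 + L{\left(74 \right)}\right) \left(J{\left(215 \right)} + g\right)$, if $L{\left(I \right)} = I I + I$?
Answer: $256101565$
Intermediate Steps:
$L{\left(I \right)} = I + I^{2}$ ($L{\left(I \right)} = I^{2} + I = I + I^{2}$)
$g = 5184$
$\left(41885 + L{\left(74 \right)}\right) \left(J{\left(215 \right)} + g\right) = \left(41885 + 74 \left(1 + 74\right)\right) \left(215 + 5184\right) = \left(41885 + 74 \cdot 75\right) 5399 = \left(41885 + 5550\right) 5399 = 47435 \cdot 5399 = 256101565$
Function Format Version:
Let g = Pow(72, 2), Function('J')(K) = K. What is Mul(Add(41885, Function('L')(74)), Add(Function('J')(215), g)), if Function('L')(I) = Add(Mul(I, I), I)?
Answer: 256101565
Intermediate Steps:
Function('L')(I) = Add(I, Pow(I, 2)) (Function('L')(I) = Add(Pow(I, 2), I) = Add(I, Pow(I, 2)))
g = 5184
Mul(Add(41885, Function('L')(74)), Add(Function('J')(215), g)) = Mul(Add(41885, Mul(74, Add(1, 74))), Add(215, 5184)) = Mul(Add(41885, Mul(74, 75)), 5399) = Mul(Add(41885, 5550), 5399) = Mul(47435, 5399) = 256101565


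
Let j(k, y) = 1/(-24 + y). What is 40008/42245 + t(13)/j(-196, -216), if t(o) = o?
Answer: -131764392/42245 ≈ -3119.1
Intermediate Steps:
40008/42245 + t(13)/j(-196, -216) = 40008/42245 + 13/(1/(-24 - 216)) = 40008*(1/42245) + 13/(1/(-240)) = 40008/42245 + 13/(-1/240) = 40008/42245 + 13*(-240) = 40008/42245 - 3120 = -131764392/42245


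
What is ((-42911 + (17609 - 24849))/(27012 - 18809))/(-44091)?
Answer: 16717/120559491 ≈ 0.00013866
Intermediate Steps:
((-42911 + (17609 - 24849))/(27012 - 18809))/(-44091) = ((-42911 - 7240)/8203)*(-1/44091) = -50151*1/8203*(-1/44091) = -50151/8203*(-1/44091) = 16717/120559491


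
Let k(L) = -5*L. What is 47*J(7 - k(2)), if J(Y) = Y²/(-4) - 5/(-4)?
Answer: -3337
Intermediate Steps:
J(Y) = 5/4 - Y²/4 (J(Y) = Y²*(-¼) - 5*(-¼) = -Y²/4 + 5/4 = 5/4 - Y²/4)
47*J(7 - k(2)) = 47*(5/4 - (7 - (-5)*2)²/4) = 47*(5/4 - (7 - 1*(-10))²/4) = 47*(5/4 - (7 + 10)²/4) = 47*(5/4 - ¼*17²) = 47*(5/4 - ¼*289) = 47*(5/4 - 289/4) = 47*(-71) = -3337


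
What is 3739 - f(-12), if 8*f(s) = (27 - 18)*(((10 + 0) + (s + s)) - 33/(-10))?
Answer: 300083/80 ≈ 3751.0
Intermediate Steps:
f(s) = 1197/80 + 9*s/4 (f(s) = ((27 - 18)*(((10 + 0) + (s + s)) - 33/(-10)))/8 = (9*((10 + 2*s) - 33*(-⅒)))/8 = (9*((10 + 2*s) + 33/10))/8 = (9*(133/10 + 2*s))/8 = (1197/10 + 18*s)/8 = 1197/80 + 9*s/4)
3739 - f(-12) = 3739 - (1197/80 + (9/4)*(-12)) = 3739 - (1197/80 - 27) = 3739 - 1*(-963/80) = 3739 + 963/80 = 300083/80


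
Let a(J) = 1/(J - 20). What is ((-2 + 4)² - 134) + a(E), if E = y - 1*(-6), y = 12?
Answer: -261/2 ≈ -130.50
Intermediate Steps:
E = 18 (E = 12 - 1*(-6) = 12 + 6 = 18)
a(J) = 1/(-20 + J)
((-2 + 4)² - 134) + a(E) = ((-2 + 4)² - 134) + 1/(-20 + 18) = (2² - 134) + 1/(-2) = (4 - 134) - ½ = -130 - ½ = -261/2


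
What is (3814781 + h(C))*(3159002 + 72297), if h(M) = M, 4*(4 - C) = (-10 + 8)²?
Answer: 12326707724416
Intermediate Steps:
C = 3 (C = 4 - (-10 + 8)²/4 = 4 - ¼*(-2)² = 4 - ¼*4 = 4 - 1 = 3)
(3814781 + h(C))*(3159002 + 72297) = (3814781 + 3)*(3159002 + 72297) = 3814784*3231299 = 12326707724416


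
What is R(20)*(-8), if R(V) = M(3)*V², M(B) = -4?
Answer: 12800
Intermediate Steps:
R(V) = -4*V²
R(20)*(-8) = -4*20²*(-8) = -4*400*(-8) = -1600*(-8) = 12800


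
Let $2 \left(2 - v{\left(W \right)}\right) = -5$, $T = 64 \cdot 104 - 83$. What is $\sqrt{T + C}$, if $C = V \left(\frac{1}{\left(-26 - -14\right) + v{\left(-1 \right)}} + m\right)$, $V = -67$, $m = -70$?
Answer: $\frac{\sqrt{2536185}}{15} \approx 106.17$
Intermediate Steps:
$T = 6573$ ($T = 6656 - 83 = 6573$)
$v{\left(W \right)} = \frac{9}{2}$ ($v{\left(W \right)} = 2 - - \frac{5}{2} = 2 + \frac{5}{2} = \frac{9}{2}$)
$C = \frac{70484}{15}$ ($C = - 67 \left(\frac{1}{\left(-26 - -14\right) + \frac{9}{2}} - 70\right) = - 67 \left(\frac{1}{\left(-26 + 14\right) + \frac{9}{2}} - 70\right) = - 67 \left(\frac{1}{-12 + \frac{9}{2}} - 70\right) = - 67 \left(\frac{1}{- \frac{15}{2}} - 70\right) = - 67 \left(- \frac{2}{15} - 70\right) = \left(-67\right) \left(- \frac{1052}{15}\right) = \frac{70484}{15} \approx 4698.9$)
$\sqrt{T + C} = \sqrt{6573 + \frac{70484}{15}} = \sqrt{\frac{169079}{15}} = \frac{\sqrt{2536185}}{15}$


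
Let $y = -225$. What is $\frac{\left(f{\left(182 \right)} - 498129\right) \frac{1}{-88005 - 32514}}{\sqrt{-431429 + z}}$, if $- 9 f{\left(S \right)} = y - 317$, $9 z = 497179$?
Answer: $- \frac{4482619 i \sqrt{3385682}}{1224117026874} \approx - 0.006738 i$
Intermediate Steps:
$z = \frac{497179}{9}$ ($z = \frac{1}{9} \cdot 497179 = \frac{497179}{9} \approx 55242.0$)
$f{\left(S \right)} = \frac{542}{9}$ ($f{\left(S \right)} = - \frac{-225 - 317}{9} = \left(- \frac{1}{9}\right) \left(-542\right) = \frac{542}{9}$)
$\frac{\left(f{\left(182 \right)} - 498129\right) \frac{1}{-88005 - 32514}}{\sqrt{-431429 + z}} = \frac{\left(\frac{542}{9} - 498129\right) \frac{1}{-88005 - 32514}}{\sqrt{-431429 + \frac{497179}{9}}} = \frac{\left(- \frac{4482619}{9}\right) \frac{1}{-120519}}{\sqrt{- \frac{3385682}{9}}} = \frac{\left(- \frac{4482619}{9}\right) \left(- \frac{1}{120519}\right)}{\frac{1}{3} i \sqrt{3385682}} = \frac{4482619 \left(- \frac{3 i \sqrt{3385682}}{3385682}\right)}{1084671} = - \frac{4482619 i \sqrt{3385682}}{1224117026874}$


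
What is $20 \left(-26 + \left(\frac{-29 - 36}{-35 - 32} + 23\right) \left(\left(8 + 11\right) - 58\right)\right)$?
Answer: $- \frac{1287520}{67} \approx -19217.0$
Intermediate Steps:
$20 \left(-26 + \left(\frac{-29 - 36}{-35 - 32} + 23\right) \left(\left(8 + 11\right) - 58\right)\right) = 20 \left(-26 + \left(- \frac{65}{-67} + 23\right) \left(19 - 58\right)\right) = 20 \left(-26 + \left(\left(-65\right) \left(- \frac{1}{67}\right) + 23\right) \left(-39\right)\right) = 20 \left(-26 + \left(\frac{65}{67} + 23\right) \left(-39\right)\right) = 20 \left(-26 + \frac{1606}{67} \left(-39\right)\right) = 20 \left(-26 - \frac{62634}{67}\right) = 20 \left(- \frac{64376}{67}\right) = - \frac{1287520}{67}$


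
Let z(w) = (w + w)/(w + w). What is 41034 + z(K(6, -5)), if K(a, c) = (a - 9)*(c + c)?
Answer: 41035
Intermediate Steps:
K(a, c) = 2*c*(-9 + a) (K(a, c) = (-9 + a)*(2*c) = 2*c*(-9 + a))
z(w) = 1 (z(w) = (2*w)/((2*w)) = (2*w)*(1/(2*w)) = 1)
41034 + z(K(6, -5)) = 41034 + 1 = 41035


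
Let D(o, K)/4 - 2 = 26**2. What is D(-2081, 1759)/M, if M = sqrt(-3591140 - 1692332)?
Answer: -678*I*sqrt(330217)/330217 ≈ -1.1799*I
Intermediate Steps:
D(o, K) = 2712 (D(o, K) = 8 + 4*26**2 = 8 + 4*676 = 8 + 2704 = 2712)
M = 4*I*sqrt(330217) (M = sqrt(-5283472) = 4*I*sqrt(330217) ≈ 2298.6*I)
D(-2081, 1759)/M = 2712/((4*I*sqrt(330217))) = 2712*(-I*sqrt(330217)/1320868) = -678*I*sqrt(330217)/330217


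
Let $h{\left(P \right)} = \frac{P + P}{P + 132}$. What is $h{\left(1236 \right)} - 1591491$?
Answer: $- \frac{90714884}{57} \approx -1.5915 \cdot 10^{6}$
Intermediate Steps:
$h{\left(P \right)} = \frac{2 P}{132 + P}$
$h{\left(1236 \right)} - 1591491 = 2 \cdot 1236 \frac{1}{132 + 1236} - 1591491 = 2 \cdot 1236 \cdot \frac{1}{1368} - 1591491 = \frac{103}{57} - 1591491 = - \frac{90714884}{57}$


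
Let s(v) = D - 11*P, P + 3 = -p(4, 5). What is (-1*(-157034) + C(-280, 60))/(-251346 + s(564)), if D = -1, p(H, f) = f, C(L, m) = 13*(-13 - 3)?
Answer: -156826/251259 ≈ -0.62416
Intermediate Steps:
C(L, m) = -208 (C(L, m) = 13*(-16) = -208)
P = -8 (P = -3 - 1*5 = -3 - 5 = -8)
s(v) = 87 (s(v) = -1 - 11*(-8) = -1 + 88 = 87)
(-1*(-157034) + C(-280, 60))/(-251346 + s(564)) = (-1*(-157034) - 208)/(-251346 + 87) = (157034 - 208)/(-251259) = 156826*(-1/251259) = -156826/251259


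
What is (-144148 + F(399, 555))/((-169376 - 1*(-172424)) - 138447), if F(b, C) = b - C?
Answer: 144304/135399 ≈ 1.0658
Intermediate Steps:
(-144148 + F(399, 555))/((-169376 - 1*(-172424)) - 138447) = (-144148 + (399 - 1*555))/((-169376 - 1*(-172424)) - 138447) = (-144148 + (399 - 555))/((-169376 + 172424) - 138447) = (-144148 - 156)/(3048 - 138447) = -144304/(-135399) = -144304*(-1/135399) = 144304/135399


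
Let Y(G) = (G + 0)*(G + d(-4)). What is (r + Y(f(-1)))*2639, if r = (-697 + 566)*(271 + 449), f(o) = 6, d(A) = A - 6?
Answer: -248973816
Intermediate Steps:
d(A) = -6 + A
Y(G) = G*(-10 + G) (Y(G) = (G + 0)*(G + (-6 - 4)) = G*(G - 10) = G*(-10 + G))
r = -94320 (r = -131*720 = -94320)
(r + Y(f(-1)))*2639 = (-94320 + 6*(-10 + 6))*2639 = (-94320 + 6*(-4))*2639 = (-94320 - 24)*2639 = -94344*2639 = -248973816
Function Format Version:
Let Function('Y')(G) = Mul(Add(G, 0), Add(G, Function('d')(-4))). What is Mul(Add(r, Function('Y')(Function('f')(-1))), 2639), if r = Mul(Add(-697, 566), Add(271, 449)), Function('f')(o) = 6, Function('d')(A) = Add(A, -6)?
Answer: -248973816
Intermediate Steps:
Function('d')(A) = Add(-6, A)
Function('Y')(G) = Mul(G, Add(-10, G)) (Function('Y')(G) = Mul(Add(G, 0), Add(G, Add(-6, -4))) = Mul(G, Add(G, -10)) = Mul(G, Add(-10, G)))
r = -94320 (r = Mul(-131, 720) = -94320)
Mul(Add(r, Function('Y')(Function('f')(-1))), 2639) = Mul(Add(-94320, Mul(6, Add(-10, 6))), 2639) = Mul(Add(-94320, Mul(6, -4)), 2639) = Mul(Add(-94320, -24), 2639) = Mul(-94344, 2639) = -248973816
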